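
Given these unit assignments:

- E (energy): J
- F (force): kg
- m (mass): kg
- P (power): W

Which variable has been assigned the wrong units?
F

The variable F (force) should have units N, not kg.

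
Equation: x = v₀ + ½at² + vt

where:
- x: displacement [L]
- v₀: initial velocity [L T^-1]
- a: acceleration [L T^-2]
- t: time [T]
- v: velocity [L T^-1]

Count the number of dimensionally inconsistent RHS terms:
1

LHS x: [L]
- v₀: [L T^-1] ✗
- ½at²: [L] ✓
- vt: [L] ✓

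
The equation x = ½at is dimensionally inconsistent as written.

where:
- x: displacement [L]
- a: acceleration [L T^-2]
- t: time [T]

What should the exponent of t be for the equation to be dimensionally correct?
The exponent of t should be 2: x = ½at^2

The LHS x has dimensions [L]; t has dimensions [T].
As written, the RHS ½at (exponent 1 on t) has dimensions [L T^-1], which does not match.
With exponent 2, the RHS ½at^2 has dimensions [L], matching the LHS.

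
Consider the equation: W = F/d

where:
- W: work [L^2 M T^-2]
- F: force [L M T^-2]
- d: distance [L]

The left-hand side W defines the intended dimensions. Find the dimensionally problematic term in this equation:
The right-hand side term F/d

W has dimensions [L^2 M T^-2], but F/d has dimensions [M T^-2], so the term F/d is dimensionally wrong for W.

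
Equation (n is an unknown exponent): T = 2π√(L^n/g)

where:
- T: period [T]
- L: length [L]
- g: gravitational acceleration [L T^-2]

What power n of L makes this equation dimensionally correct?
n = 1

T has dimensions [T]; L has dimensions [L].
With n = 1: 2π√(L^1/g) has dimensions [T], matching the LHS ✓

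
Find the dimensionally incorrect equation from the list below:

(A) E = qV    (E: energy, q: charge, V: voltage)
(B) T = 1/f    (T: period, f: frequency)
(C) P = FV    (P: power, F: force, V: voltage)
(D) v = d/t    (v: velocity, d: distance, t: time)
(C) P = FV

The equation (C) P = FV is dimensionally incorrect.

LHS (P): [L^2 M T^-3]
RHS (FV): [I^-1 L^3 M^2 T^-5] ✗

The dimensions do not match. The other three equations balance.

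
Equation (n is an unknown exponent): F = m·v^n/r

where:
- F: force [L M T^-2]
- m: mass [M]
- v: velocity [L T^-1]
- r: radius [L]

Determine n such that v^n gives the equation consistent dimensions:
n = 2

F has dimensions [L M T^-2]; v has dimensions [L T^-1].
The rest of the RHS has dimensions [L^-1 M], so v^n must supply [L^2 T^-2].
With n = 2: m·v^2/r has dimensions [L M T^-2], matching the LHS ✓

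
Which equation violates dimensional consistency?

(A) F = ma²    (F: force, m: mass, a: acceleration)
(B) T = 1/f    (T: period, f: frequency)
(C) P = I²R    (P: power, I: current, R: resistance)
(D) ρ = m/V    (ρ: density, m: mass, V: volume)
(A) F = ma²

The equation (A) F = ma² is dimensionally incorrect.

LHS (F): [L M T^-2]
RHS (ma²): [L^2 M T^-4] ✗

The dimensions do not match. The other three equations balance.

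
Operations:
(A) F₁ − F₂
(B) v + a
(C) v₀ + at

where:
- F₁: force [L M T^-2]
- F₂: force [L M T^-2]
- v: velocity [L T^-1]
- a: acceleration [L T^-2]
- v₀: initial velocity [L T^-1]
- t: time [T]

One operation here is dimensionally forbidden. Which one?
(B) v + a

(A) F₁ − F₂: F₁ [L M T^-2] and F₂ [L M T^-2] — same dimensions ✓
(B) v + a: v [L T^-1] and a [L T^-2] — different dimensions cannot be added/subtracted ✗
(C) v₀ + at: v₀ [L T^-1] and at [L T^-1] — same dimensions ✓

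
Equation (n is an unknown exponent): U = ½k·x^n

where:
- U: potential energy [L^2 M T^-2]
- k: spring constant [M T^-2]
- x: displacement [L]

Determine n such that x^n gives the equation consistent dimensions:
n = 2

U has dimensions [L^2 M T^-2]; x has dimensions [L].
The rest of the RHS has dimensions [M T^-2], so x^n must supply [L^2].
With n = 2: ½k·x^2 has dimensions [L^2 M T^-2], matching the LHS ✓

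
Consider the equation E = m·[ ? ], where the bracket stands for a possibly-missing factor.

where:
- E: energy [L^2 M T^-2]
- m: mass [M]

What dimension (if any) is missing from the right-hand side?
[L^2 T^-2] — velocity squared (e.g. v²)

E has dimensions [L^2 M T^-2]; m has dimensions [M].
The bracketed factor must supply [L^2 M T^-2] / [M] = [L^2 T^-2].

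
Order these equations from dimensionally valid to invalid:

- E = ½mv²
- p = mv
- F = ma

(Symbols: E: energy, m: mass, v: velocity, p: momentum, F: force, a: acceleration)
Dimensionally correct: E = ½mv², p = mv, F = ma
Dimensionally incorrect: none
Ordered (correct first, then incorrect): E = ½mv², p = mv, F = ma

- E = ½mv²: LHS [L^2 M T^-2], RHS [L^2 M T^-2] → correct ✓
- p = mv: LHS [L M T^-1], RHS [L M T^-1] → correct ✓
- F = ma: LHS [L M T^-2], RHS [L M T^-2] → correct ✓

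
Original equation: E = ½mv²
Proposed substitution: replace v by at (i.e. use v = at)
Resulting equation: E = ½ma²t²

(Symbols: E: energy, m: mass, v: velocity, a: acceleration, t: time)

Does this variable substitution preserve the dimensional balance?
Yes

[v] = [L T^-1] and [at] = [L T^-1]. These match, so the substitution replaces a quantity by one of the same dimensions and the result E = ½ma²t² has LHS [L^2 M T^-2] vs RHS [L^2 M T^-2] — still consistent.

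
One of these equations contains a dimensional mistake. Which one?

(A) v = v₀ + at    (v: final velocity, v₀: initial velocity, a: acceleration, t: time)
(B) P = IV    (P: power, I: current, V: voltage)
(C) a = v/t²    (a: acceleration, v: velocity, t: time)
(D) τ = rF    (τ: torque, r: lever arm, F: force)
(C) a = v/t²

The equation (C) a = v/t² is dimensionally incorrect.

LHS (a): [L T^-2]
RHS (v/t²): [L T^-3] ✗

The dimensions do not match. The other three equations balance.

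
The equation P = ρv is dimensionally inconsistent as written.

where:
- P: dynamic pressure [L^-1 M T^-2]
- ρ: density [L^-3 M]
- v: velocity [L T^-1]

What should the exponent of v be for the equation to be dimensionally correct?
The exponent of v should be 2: P = ρv^2

The LHS P has dimensions [L^-1 M T^-2]; v has dimensions [L T^-1].
As written, the RHS ρv (exponent 1 on v) has dimensions [L^-2 M T^-1], which does not match.
With exponent 2, the RHS ρv^2 has dimensions [L^-1 M T^-2], matching the LHS.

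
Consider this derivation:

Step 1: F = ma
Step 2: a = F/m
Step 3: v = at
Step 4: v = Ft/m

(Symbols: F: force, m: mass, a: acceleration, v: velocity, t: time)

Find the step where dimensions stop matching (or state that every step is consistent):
No step introduces an error — all steps are dimensionally consistent.

Step 1: F = ma → LHS [L M T^-2], RHS [L M T^-2] ✓
Step 2: a = F/m → LHS [L T^-2], RHS [L T^-2] ✓
Step 3: v = at → LHS [L T^-1], RHS [L T^-1] ✓
Step 4: v = Ft/m → LHS [L T^-1], RHS [L T^-1] ✓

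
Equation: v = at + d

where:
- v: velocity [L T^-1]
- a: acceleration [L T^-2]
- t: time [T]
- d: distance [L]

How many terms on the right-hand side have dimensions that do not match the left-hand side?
1

LHS v: [L T^-1]
- at: [L T^-1] ✓
- d: [L] ✗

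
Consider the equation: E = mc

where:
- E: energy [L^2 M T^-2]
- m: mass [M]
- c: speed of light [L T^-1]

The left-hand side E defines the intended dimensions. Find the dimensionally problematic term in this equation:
The right-hand side term mc

E has dimensions [L^2 M T^-2], but mc has dimensions [L M T^-1], so the term mc is dimensionally wrong for E.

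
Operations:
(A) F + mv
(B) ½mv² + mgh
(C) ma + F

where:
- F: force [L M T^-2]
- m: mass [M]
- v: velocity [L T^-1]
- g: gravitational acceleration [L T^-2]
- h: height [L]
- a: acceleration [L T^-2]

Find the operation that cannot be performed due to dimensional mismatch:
(A) F + mv

(A) F + mv: F [L M T^-2] and mv [L M T^-1] — different dimensions cannot be added/subtracted ✗
(B) ½mv² + mgh: ½mv² [L^2 M T^-2] and mgh [L^2 M T^-2] — same dimensions ✓
(C) ma + F: ma [L M T^-2] and F [L M T^-2] — same dimensions ✓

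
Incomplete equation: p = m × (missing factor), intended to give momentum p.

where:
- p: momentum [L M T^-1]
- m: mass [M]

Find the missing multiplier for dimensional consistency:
v (velocity), dimensions [L T^-1]

p has dimensions [L M T^-1] and m has dimensions [M].
The missing factor must have dimensions [L M T^-1] / [M] = [L T^-1], i.e. velocity (v).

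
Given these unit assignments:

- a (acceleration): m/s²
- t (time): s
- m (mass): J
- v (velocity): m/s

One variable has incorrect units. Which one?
m

The variable m (mass) should have units kg, not J.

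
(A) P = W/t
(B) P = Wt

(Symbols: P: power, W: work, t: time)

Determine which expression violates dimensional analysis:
(B)

(A) P = W/t: LHS [L^2 M T^-3], RHS [L^2 M T^-3] ✓
(B) P = Wt: LHS [L^2 M T^-3], RHS [L^2 M T^-1] ✗

Expression (B) P = Wt is dimensionally incorrect.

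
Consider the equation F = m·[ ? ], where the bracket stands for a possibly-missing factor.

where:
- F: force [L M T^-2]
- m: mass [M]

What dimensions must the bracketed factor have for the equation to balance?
[L T^-2] — acceleration (e.g. a)

F has dimensions [L M T^-2]; m has dimensions [M].
The bracketed factor must supply [L M T^-2] / [M] = [L T^-2].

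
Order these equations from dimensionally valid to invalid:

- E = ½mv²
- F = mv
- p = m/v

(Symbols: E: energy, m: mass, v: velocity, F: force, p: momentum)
Dimensionally correct: E = ½mv²
Dimensionally incorrect: F = mv, p = m/v
Ordered (correct first, then incorrect): E = ½mv², F = mv, p = m/v

- E = ½mv²: LHS [L^2 M T^-2], RHS [L^2 M T^-2] → correct ✓
- F = mv: LHS [L M T^-2], RHS [L M T^-1] → incorrect ✗
- p = m/v: LHS [L M T^-1], RHS [L^-1 M T] → incorrect ✗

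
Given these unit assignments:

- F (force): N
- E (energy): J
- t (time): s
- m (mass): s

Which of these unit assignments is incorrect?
m

The variable m (mass) should have units kg, not s.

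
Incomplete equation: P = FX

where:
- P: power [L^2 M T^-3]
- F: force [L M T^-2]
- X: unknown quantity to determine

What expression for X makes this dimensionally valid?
X = v (velocity), dimensions [L T^-1]

P has dimensions [L^2 M T^-3]; the rest of the RHS (F) has dimensions [L M T^-2].
So X must have dimensions [L T^-1] — X = v (velocity).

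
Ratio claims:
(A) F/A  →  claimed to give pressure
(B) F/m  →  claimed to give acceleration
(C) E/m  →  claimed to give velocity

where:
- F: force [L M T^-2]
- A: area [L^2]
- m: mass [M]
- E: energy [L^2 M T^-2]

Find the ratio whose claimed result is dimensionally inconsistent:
(C) E/m does not give velocity

(A) F/A: [L^-1 M T^-2] = pressure [L^-1 M T^-2] ✓
(B) F/m: [L T^-2] = acceleration [L T^-2] ✓
(C) E/m: [L^2 T^-2] ≠ velocity [L T^-1] ✗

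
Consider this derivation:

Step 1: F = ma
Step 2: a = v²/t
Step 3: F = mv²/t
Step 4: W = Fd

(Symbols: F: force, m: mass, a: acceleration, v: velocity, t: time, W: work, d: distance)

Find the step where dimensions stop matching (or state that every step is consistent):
Step 2

Step 1: F = ma → LHS [L M T^-2], RHS [L M T^-2] ✓
Step 2: a = v²/t → LHS [L T^-2], RHS [L^2 T^-3] ✗

The first dimensional inconsistency appears in step 2: a = v²/t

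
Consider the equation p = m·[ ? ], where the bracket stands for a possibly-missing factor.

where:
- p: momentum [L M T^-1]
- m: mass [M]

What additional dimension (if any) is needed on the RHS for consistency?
[L T^-1] — velocity (e.g. v)

p has dimensions [L M T^-1]; m has dimensions [M].
The bracketed factor must supply [L M T^-1] / [M] = [L T^-1].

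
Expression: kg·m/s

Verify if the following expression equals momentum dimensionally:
Yes

The expression kg·m/s has dimensions [L M T^-1], which is exactly momentum [L M T^-1].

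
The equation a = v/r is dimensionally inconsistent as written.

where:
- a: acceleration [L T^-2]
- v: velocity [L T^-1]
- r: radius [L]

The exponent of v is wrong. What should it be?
The exponent of v should be 2: a = v^2/r

The LHS a has dimensions [L T^-2]; v has dimensions [L T^-1].
As written, the RHS v/r (exponent 1 on v) has dimensions [T^-1], which does not match.
With exponent 2, the RHS v^2/r has dimensions [L T^-2], matching the LHS.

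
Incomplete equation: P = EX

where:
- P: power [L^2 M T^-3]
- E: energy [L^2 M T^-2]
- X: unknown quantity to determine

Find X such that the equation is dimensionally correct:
X = f (inverse time / frequency (1/t)), dimensions [T^-1]

P has dimensions [L^2 M T^-3]; the rest of the RHS (E) has dimensions [L^2 M T^-2].
So X must have dimensions [T^-1] — X = f (inverse time / frequency (1/t)).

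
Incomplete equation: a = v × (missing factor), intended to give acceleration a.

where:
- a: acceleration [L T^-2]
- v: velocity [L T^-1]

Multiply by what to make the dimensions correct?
1/t (inverse time), dimensions [T^-1]

a has dimensions [L T^-2] and v has dimensions [L T^-1].
The missing factor must have dimensions [L T^-2] / [L T^-1] = [T^-1], i.e. inverse time (1/t).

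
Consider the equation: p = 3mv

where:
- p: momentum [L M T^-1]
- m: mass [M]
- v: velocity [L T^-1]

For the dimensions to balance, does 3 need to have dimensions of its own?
No

p has dimensions [L M T^-1] and mv already has dimensions [L M T^-1], so the equation balances without 3 contributing any dimensions. 3 is a pure (dimensionless) number; changing or removing it would not affect dimensional consistency.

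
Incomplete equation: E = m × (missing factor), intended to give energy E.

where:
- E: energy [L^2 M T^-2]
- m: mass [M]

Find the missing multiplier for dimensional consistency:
v² (velocity squared), dimensions [L^2 T^-2]

E has dimensions [L^2 M T^-2] and m has dimensions [M].
The missing factor must have dimensions [L^2 M T^-2] / [M] = [L^2 T^-2], i.e. velocity squared (v²).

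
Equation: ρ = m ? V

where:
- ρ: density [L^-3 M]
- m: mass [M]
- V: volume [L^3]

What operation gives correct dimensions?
division (÷): ρ = m ÷ V

ρ [L^-3 M]; m [M]; V [L^3].
m × V → [L^3 M] ✗
m ÷ V → [L^-3 M] ✓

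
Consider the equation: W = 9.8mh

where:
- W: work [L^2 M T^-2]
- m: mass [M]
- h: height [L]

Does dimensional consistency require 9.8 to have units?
Yes

W has dimensions [L^2 M T^-2], while mh alone has dimensions [L M]. For the equation to balance, the factor 9.8 must carry dimensions [L T^-2] — it is a dimensional constant (a numerical value of a physical quantity with its units suppressed), not a pure number.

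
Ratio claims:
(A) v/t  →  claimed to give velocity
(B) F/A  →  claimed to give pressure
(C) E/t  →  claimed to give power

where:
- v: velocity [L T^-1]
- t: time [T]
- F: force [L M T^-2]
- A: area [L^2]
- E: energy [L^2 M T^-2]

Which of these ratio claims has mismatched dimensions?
(A) v/t does not give velocity

(A) v/t: [L T^-2] ≠ velocity [L T^-1] ✗
(B) F/A: [L^-1 M T^-2] = pressure [L^-1 M T^-2] ✓
(C) E/t: [L^2 M T^-3] = power [L^2 M T^-3] ✓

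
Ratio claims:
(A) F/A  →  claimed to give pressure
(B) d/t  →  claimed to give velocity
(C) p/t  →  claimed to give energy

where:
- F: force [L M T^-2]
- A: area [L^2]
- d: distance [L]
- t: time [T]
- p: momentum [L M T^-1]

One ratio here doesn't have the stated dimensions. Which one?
(C) p/t does not give energy

(A) F/A: [L^-1 M T^-2] = pressure [L^-1 M T^-2] ✓
(B) d/t: [L T^-1] = velocity [L T^-1] ✓
(C) p/t: [L M T^-2] ≠ energy [L^2 M T^-2] ✗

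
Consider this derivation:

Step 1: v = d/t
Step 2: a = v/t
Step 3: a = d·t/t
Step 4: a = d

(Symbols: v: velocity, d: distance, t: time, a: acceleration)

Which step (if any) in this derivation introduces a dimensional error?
Step 3

Step 1: v = d/t → LHS [L T^-1], RHS [L T^-1] ✓
Step 2: a = v/t → LHS [L T^-2], RHS [L T^-2] ✓
Step 3: a = d·t/t → LHS [L T^-2], RHS [L] ✗

The first dimensional inconsistency appears in step 3: a = d·t/t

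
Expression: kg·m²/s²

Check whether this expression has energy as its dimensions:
Yes

The expression kg·m²/s² has dimensions [L^2 M T^-2], which is exactly energy [L^2 M T^-2].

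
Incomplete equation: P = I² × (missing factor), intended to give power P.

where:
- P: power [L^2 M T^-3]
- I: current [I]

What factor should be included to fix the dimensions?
R (resistance), dimensions [I^-2 L^2 M T^-3]

P has dimensions [L^2 M T^-3] and I² has dimensions [I^2].
The missing factor must have dimensions [L^2 M T^-3] / [I^2] = [I^-2 L^2 M T^-3], i.e. resistance (R).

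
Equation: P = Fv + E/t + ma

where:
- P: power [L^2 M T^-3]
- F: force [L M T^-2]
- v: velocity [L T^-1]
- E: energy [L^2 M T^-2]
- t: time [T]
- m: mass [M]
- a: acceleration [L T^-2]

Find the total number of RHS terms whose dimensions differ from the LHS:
1

LHS P: [L^2 M T^-3]
- Fv: [L^2 M T^-3] ✓
- E/t: [L^2 M T^-3] ✓
- ma: [L M T^-2] ✗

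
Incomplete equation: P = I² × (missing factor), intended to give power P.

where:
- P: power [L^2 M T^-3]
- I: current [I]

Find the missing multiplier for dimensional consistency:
R (resistance), dimensions [I^-2 L^2 M T^-3]

P has dimensions [L^2 M T^-3] and I² has dimensions [I^2].
The missing factor must have dimensions [L^2 M T^-3] / [I^2] = [I^-2 L^2 M T^-3], i.e. resistance (R).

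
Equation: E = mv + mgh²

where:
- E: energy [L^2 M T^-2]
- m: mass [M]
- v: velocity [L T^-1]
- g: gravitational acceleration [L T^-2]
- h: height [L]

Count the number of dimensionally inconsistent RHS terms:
2

LHS E: [L^2 M T^-2]
- mv: [L M T^-1] ✗
- mgh²: [L^3 M T^-2] ✗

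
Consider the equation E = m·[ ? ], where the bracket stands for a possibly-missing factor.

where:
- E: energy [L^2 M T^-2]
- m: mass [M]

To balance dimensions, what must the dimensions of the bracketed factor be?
[L^2 T^-2] — velocity squared (e.g. v²)

E has dimensions [L^2 M T^-2]; m has dimensions [M].
The bracketed factor must supply [L^2 M T^-2] / [M] = [L^2 T^-2].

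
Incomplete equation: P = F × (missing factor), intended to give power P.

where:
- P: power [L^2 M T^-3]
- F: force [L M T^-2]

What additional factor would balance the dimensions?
v (velocity), dimensions [L T^-1]

P has dimensions [L^2 M T^-3] and F has dimensions [L M T^-2].
The missing factor must have dimensions [L^2 M T^-3] / [L M T^-2] = [L T^-1], i.e. velocity (v).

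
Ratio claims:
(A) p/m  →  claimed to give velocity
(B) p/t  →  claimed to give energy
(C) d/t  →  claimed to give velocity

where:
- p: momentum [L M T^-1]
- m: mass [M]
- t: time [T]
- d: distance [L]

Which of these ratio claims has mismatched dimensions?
(B) p/t does not give energy

(A) p/m: [L T^-1] = velocity [L T^-1] ✓
(B) p/t: [L M T^-2] ≠ energy [L^2 M T^-2] ✗
(C) d/t: [L T^-1] = velocity [L T^-1] ✓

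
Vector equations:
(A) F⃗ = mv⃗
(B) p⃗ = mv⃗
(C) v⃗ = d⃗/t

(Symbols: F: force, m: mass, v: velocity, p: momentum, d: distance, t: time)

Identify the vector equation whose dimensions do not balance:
(A) F⃗ = mv⃗

(A) F⃗ = mv⃗: LHS [L M T^-2], RHS [L M T^-1] ✗ — mass times velocity is momentum, not force; should be ma⃗
(B) p⃗ = mv⃗: LHS [L M T^-1], RHS [L M T^-1] ✓ — mass (scalar) times velocity (vector)
(C) v⃗ = d⃗/t: LHS [L T^-1], RHS [L T^-1] ✓ — displacement (vector) divided by time (scalar)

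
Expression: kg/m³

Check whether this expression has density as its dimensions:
Yes

The expression kg/m³ has dimensions [L^-3 M], which is exactly density [L^-3 M].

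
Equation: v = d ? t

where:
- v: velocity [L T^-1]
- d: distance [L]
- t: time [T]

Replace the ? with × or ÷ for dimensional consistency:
division (÷): v = d ÷ t

v [L T^-1]; d [L]; t [T].
d × t → [L T] ✗
d ÷ t → [L T^-1] ✓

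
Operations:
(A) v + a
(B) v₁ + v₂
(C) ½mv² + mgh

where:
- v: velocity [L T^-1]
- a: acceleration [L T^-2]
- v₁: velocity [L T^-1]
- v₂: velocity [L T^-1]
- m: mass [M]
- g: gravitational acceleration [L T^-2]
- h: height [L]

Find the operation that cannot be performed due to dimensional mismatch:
(A) v + a

(A) v + a: v [L T^-1] and a [L T^-2] — different dimensions cannot be added/subtracted ✗
(B) v₁ + v₂: v₁ [L T^-1] and v₂ [L T^-1] — same dimensions ✓
(C) ½mv² + mgh: ½mv² [L^2 M T^-2] and mgh [L^2 M T^-2] — same dimensions ✓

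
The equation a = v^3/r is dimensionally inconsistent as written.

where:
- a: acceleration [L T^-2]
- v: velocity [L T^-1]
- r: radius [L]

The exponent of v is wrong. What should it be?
The exponent of v should be 2: a = v^2/r

The LHS a has dimensions [L T^-2]; v has dimensions [L T^-1].
As written, the RHS v^3/r (exponent 3 on v) has dimensions [L^2 T^-3], which does not match.
With exponent 2, the RHS v^2/r has dimensions [L T^-2], matching the LHS.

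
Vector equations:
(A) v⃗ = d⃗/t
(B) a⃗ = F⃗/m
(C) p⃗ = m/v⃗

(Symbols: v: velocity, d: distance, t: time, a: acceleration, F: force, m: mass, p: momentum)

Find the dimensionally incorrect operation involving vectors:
(C) p⃗ = m/v⃗

(A) v⃗ = d⃗/t: LHS [L T^-1], RHS [L T^-1] ✓ — displacement (vector) divided by time (scalar)
(B) a⃗ = F⃗/m: LHS [L T^-2], RHS [L T^-2] ✓ — force (vector) divided by mass (scalar)
(C) p⃗ = m/v⃗: LHS [L M T^-1], RHS [L^-1 M T] ✗ — momentum is mass times velocity; should be mv⃗ (and division by a vector is undefined)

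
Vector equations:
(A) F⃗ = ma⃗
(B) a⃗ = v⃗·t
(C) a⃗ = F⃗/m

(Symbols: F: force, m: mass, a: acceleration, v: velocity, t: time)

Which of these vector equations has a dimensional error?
(B) a⃗ = v⃗·t

(A) F⃗ = ma⃗: LHS [L M T^-2], RHS [L M T^-2] ✓ — Force and acceleration are vectors, mass is a scalar
(B) a⃗ = v⃗·t: LHS [L T^-2], RHS [L] ✗ — acceleration is velocity per time; should be v⃗/t
(C) a⃗ = F⃗/m: LHS [L T^-2], RHS [L T^-2] ✓ — force (vector) divided by mass (scalar)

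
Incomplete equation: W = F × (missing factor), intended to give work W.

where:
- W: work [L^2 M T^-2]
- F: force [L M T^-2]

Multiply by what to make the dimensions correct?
d (distance), dimensions [L]

W has dimensions [L^2 M T^-2] and F has dimensions [L M T^-2].
The missing factor must have dimensions [L^2 M T^-2] / [L M T^-2] = [L], i.e. distance (d).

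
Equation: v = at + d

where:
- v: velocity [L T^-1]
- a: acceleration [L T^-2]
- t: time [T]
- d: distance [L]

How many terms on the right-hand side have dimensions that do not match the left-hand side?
1

LHS v: [L T^-1]
- at: [L T^-1] ✓
- d: [L] ✗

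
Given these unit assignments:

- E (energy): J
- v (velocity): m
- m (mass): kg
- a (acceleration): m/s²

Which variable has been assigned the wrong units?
v

The variable v (velocity) should have units m/s, not m.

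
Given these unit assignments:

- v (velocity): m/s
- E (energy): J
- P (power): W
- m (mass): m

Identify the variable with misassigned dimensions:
m

The variable m (mass) should have units kg, not m.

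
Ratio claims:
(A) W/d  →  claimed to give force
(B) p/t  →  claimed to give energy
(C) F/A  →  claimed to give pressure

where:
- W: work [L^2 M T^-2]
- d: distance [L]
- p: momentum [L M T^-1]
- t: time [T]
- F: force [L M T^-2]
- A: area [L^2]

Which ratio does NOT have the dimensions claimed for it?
(B) p/t does not give energy

(A) W/d: [L M T^-2] = force [L M T^-2] ✓
(B) p/t: [L M T^-2] ≠ energy [L^2 M T^-2] ✗
(C) F/A: [L^-1 M T^-2] = pressure [L^-1 M T^-2] ✓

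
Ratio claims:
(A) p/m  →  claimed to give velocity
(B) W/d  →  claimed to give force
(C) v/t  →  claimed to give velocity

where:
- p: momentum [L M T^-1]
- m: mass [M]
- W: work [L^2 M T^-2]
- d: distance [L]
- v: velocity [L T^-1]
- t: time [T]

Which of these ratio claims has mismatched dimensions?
(C) v/t does not give velocity

(A) p/m: [L T^-1] = velocity [L T^-1] ✓
(B) W/d: [L M T^-2] = force [L M T^-2] ✓
(C) v/t: [L T^-2] ≠ velocity [L T^-1] ✗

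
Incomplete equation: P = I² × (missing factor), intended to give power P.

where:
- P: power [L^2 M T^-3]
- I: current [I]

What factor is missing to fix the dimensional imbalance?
R (resistance), dimensions [I^-2 L^2 M T^-3]

P has dimensions [L^2 M T^-3] and I² has dimensions [I^2].
The missing factor must have dimensions [L^2 M T^-3] / [I^2] = [I^-2 L^2 M T^-3], i.e. resistance (R).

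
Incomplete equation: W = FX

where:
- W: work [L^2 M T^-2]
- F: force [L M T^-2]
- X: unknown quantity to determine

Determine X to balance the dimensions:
X = d (distance), dimensions [L]

W has dimensions [L^2 M T^-2]; the rest of the RHS (F) has dimensions [L M T^-2].
So X must have dimensions [L] — X = d (distance).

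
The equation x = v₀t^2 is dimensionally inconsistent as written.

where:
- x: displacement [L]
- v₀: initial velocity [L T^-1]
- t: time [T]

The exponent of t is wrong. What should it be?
The exponent of t should be 1: x = v₀t

The LHS x has dimensions [L]; t has dimensions [T].
As written, the RHS v₀t^2 (exponent 2 on t) has dimensions [L T], which does not match.
With exponent 1, the RHS v₀t has dimensions [L], matching the LHS.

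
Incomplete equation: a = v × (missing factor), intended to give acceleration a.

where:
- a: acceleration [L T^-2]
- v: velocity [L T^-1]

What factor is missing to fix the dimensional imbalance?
1/t (inverse time), dimensions [T^-1]

a has dimensions [L T^-2] and v has dimensions [L T^-1].
The missing factor must have dimensions [L T^-2] / [L T^-1] = [T^-1], i.e. inverse time (1/t).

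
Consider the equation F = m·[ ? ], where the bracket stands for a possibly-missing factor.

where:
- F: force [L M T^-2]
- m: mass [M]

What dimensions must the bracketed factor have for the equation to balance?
[L T^-2] — acceleration (e.g. a)

F has dimensions [L M T^-2]; m has dimensions [M].
The bracketed factor must supply [L M T^-2] / [M] = [L T^-2].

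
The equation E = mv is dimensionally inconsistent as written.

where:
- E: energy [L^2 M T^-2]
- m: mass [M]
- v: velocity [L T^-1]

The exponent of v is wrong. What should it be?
The exponent of v should be 2: E = mv^2

The LHS E has dimensions [L^2 M T^-2]; v has dimensions [L T^-1].
As written, the RHS mv (exponent 1 on v) has dimensions [L M T^-1], which does not match.
With exponent 2, the RHS mv^2 has dimensions [L^2 M T^-2], matching the LHS.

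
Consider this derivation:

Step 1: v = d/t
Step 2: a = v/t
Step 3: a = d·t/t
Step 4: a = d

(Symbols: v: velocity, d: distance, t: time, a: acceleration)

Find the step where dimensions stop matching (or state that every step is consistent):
Step 3

Step 1: v = d/t → LHS [L T^-1], RHS [L T^-1] ✓
Step 2: a = v/t → LHS [L T^-2], RHS [L T^-2] ✓
Step 3: a = d·t/t → LHS [L T^-2], RHS [L] ✗

The first dimensional inconsistency appears in step 3: a = d·t/t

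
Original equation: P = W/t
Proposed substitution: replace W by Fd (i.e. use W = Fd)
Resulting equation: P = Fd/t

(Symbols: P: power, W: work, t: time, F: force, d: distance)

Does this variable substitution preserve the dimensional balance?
Yes

[W] = [L^2 M T^-2] and [Fd] = [L^2 M T^-2]. These match, so the substitution replaces a quantity by one of the same dimensions and the result P = Fd/t has LHS [L^2 M T^-3] vs RHS [L^2 M T^-3] — still consistent.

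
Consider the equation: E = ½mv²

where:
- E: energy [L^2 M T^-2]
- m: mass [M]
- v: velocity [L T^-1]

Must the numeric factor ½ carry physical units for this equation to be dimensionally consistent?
No

E has dimensions [L^2 M T^-2] and mv² already has dimensions [L^2 M T^-2], so the equation balances without ½ contributing any dimensions. ½ is a pure (dimensionless) number; changing or removing it would not affect dimensional consistency.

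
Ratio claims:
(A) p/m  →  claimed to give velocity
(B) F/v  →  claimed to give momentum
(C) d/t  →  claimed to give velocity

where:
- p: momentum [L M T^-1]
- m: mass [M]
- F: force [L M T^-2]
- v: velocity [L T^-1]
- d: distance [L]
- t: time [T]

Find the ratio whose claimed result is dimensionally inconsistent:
(B) F/v does not give momentum

(A) p/m: [L T^-1] = velocity [L T^-1] ✓
(B) F/v: [M T^-1] ≠ momentum [L M T^-1] ✗
(C) d/t: [L T^-1] = velocity [L T^-1] ✓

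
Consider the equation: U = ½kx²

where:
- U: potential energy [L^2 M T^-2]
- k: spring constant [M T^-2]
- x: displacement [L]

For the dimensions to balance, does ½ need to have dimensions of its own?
No

U has dimensions [L^2 M T^-2] and kx² already has dimensions [L^2 M T^-2], so the equation balances without ½ contributing any dimensions. ½ is a pure (dimensionless) number; changing or removing it would not affect dimensional consistency.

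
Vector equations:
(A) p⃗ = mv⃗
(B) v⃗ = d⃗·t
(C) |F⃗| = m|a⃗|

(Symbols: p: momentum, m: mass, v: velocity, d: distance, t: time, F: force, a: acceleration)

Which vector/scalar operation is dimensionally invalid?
(B) v⃗ = d⃗·t

(A) p⃗ = mv⃗: LHS [L M T^-1], RHS [L M T^-1] ✓ — mass (scalar) times velocity (vector)
(B) v⃗ = d⃗·t: LHS [L T^-1], RHS [L T] ✗ — velocity is displacement per time; should be d⃗/t
(C) |F⃗| = m|a⃗|: LHS [L M T^-2], RHS [L M T^-2] ✓ — magnitudes of vectors are scalars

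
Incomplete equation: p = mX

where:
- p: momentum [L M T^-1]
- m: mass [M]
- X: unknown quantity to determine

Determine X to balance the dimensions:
X = v (velocity), dimensions [L T^-1]

p has dimensions [L M T^-1]; the rest of the RHS (m) has dimensions [M].
So X must have dimensions [L T^-1] — X = v (velocity).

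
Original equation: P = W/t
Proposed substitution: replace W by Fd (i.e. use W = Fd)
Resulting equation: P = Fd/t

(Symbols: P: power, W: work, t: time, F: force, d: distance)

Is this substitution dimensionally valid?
Yes

[W] = [L^2 M T^-2] and [Fd] = [L^2 M T^-2]. These match, so the substitution replaces a quantity by one of the same dimensions and the result P = Fd/t has LHS [L^2 M T^-3] vs RHS [L^2 M T^-3] — still consistent.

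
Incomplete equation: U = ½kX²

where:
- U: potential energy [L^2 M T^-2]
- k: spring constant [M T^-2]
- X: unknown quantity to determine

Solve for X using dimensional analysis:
X = x (displacement), dimensions [L]

U has dimensions [L^2 M T^-2]; the rest of the RHS (½k) has dimensions [M T^-2].
So X² must have dimensions [L^2], i.e. X has dimensions [L] — X = x (displacement).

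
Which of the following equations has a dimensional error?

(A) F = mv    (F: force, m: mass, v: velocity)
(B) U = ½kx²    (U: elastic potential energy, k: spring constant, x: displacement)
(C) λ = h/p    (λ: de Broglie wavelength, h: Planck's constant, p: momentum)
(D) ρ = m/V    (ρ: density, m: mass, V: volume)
(A) F = mv

The equation (A) F = mv is dimensionally incorrect.

LHS (F): [L M T^-2]
RHS (mv): [L M T^-1] ✗

The dimensions do not match. The other three equations balance.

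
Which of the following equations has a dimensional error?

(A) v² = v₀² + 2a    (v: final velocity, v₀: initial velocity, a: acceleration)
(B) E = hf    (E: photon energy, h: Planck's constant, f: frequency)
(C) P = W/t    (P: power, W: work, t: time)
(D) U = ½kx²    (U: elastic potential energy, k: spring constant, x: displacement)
(A) v² = v₀² + 2a

The equation (A) v² = v₀² + 2a is dimensionally incorrect.

LHS (v²): [L^2 T^-2]
RHS terms:
  - v₀²: [L^2 T^-2] ✓
  - 2a: [L T^-2] ✗ (does not match LHS)

The dimensions do not match. The other three equations balance.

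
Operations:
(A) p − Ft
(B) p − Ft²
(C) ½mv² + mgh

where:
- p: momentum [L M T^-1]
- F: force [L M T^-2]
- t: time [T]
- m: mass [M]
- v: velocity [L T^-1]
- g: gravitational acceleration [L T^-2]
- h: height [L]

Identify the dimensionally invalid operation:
(B) p − Ft²

(A) p − Ft: p [L M T^-1] and Ft [L M T^-1] — same dimensions ✓
(B) p − Ft²: p [L M T^-1] and Ft² [L M] — different dimensions cannot be added/subtracted ✗
(C) ½mv² + mgh: ½mv² [L^2 M T^-2] and mgh [L^2 M T^-2] — same dimensions ✓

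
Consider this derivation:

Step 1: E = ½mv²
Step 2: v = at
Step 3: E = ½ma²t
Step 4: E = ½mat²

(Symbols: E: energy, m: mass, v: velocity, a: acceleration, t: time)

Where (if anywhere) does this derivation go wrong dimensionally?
Step 3

Step 1: E = ½mv² → LHS [L^2 M T^-2], RHS [L^2 M T^-2] ✓
Step 2: v = at → LHS [L T^-1], RHS [L T^-1] ✓
Step 3: E = ½ma²t → LHS [L^2 M T^-2], RHS [L^2 M T^-3] ✗

The first dimensional inconsistency appears in step 3: E = ½ma²t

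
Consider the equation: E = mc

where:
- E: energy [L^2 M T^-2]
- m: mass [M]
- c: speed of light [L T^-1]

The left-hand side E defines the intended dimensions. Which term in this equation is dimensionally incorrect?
The right-hand side term mc

E has dimensions [L^2 M T^-2], but mc has dimensions [L M T^-1], so the term mc is dimensionally wrong for E.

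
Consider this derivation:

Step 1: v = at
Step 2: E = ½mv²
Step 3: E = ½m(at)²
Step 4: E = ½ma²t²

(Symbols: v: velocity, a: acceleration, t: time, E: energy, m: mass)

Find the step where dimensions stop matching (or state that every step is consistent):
No step introduces an error — all steps are dimensionally consistent.

Step 1: v = at → LHS [L T^-1], RHS [L T^-1] ✓
Step 2: E = ½mv² → LHS [L^2 M T^-2], RHS [L^2 M T^-2] ✓
Step 3: E = ½m(at)² → LHS [L^2 M T^-2], RHS [L^2 M T^-2] ✓
Step 4: E = ½ma²t² → LHS [L^2 M T^-2], RHS [L^2 M T^-2] ✓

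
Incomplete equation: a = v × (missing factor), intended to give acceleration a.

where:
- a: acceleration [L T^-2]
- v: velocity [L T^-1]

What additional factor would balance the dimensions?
1/t (inverse time), dimensions [T^-1]

a has dimensions [L T^-2] and v has dimensions [L T^-1].
The missing factor must have dimensions [L T^-2] / [L T^-1] = [T^-1], i.e. inverse time (1/t).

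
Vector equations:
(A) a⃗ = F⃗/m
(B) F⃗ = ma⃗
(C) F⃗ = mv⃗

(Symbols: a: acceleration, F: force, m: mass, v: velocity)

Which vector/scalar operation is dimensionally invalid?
(C) F⃗ = mv⃗

(A) a⃗ = F⃗/m: LHS [L T^-2], RHS [L T^-2] ✓ — force (vector) divided by mass (scalar)
(B) F⃗ = ma⃗: LHS [L M T^-2], RHS [L M T^-2] ✓ — Force and acceleration are vectors, mass is a scalar
(C) F⃗ = mv⃗: LHS [L M T^-2], RHS [L M T^-1] ✗ — mass times velocity is momentum, not force; should be ma⃗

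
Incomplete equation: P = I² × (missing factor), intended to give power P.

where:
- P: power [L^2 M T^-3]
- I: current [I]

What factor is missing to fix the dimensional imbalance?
R (resistance), dimensions [I^-2 L^2 M T^-3]

P has dimensions [L^2 M T^-3] and I² has dimensions [I^2].
The missing factor must have dimensions [L^2 M T^-3] / [I^2] = [I^-2 L^2 M T^-3], i.e. resistance (R).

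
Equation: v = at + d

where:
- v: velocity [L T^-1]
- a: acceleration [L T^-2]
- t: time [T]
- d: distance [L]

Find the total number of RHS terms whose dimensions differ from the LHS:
1

LHS v: [L T^-1]
- at: [L T^-1] ✓
- d: [L] ✗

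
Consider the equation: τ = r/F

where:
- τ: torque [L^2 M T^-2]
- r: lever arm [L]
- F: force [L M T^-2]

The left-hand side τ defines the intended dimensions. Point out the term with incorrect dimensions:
The right-hand side term r/F

τ has dimensions [L^2 M T^-2], but r/F has dimensions [M^-1 T^2], so the term r/F is dimensionally wrong for τ.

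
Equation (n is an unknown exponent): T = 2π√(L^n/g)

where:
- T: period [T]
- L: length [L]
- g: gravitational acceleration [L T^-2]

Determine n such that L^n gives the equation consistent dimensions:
n = 1

T has dimensions [T]; L has dimensions [L].
With n = 1: 2π√(L^1/g) has dimensions [T], matching the LHS ✓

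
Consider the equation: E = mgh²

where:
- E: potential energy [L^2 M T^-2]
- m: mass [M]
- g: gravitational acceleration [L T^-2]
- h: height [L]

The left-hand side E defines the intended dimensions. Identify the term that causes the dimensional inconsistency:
The right-hand side term mgh²

E has dimensions [L^2 M T^-2], but mgh² has dimensions [L^3 M T^-2], so the term mgh² is dimensionally wrong for E.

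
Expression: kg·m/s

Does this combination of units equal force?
No

The expression kg·m/s has dimensions [L M T^-1], but force has dimensions [L M T^-2].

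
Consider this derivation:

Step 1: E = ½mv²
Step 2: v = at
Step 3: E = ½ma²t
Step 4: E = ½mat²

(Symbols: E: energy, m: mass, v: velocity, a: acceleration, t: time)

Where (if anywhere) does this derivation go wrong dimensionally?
Step 3

Step 1: E = ½mv² → LHS [L^2 M T^-2], RHS [L^2 M T^-2] ✓
Step 2: v = at → LHS [L T^-1], RHS [L T^-1] ✓
Step 3: E = ½ma²t → LHS [L^2 M T^-2], RHS [L^2 M T^-3] ✗

The first dimensional inconsistency appears in step 3: E = ½ma²t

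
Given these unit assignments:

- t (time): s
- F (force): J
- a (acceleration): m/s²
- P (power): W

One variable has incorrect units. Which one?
F

The variable F (force) should have units N, not J.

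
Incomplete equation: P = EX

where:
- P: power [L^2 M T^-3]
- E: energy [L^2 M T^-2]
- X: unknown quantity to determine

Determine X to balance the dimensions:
X = f (inverse time / frequency (1/t)), dimensions [T^-1]

P has dimensions [L^2 M T^-3]; the rest of the RHS (E) has dimensions [L^2 M T^-2].
So X must have dimensions [T^-1] — X = f (inverse time / frequency (1/t)).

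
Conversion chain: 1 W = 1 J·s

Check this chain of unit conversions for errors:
The chain is incorrect (it contains an error).

Incorrect: Watt is J/s, not J·s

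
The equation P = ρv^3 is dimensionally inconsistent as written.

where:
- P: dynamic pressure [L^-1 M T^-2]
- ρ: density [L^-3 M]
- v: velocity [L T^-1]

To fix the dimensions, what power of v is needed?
The exponent of v should be 2: P = ρv^2

The LHS P has dimensions [L^-1 M T^-2]; v has dimensions [L T^-1].
As written, the RHS ρv^3 (exponent 3 on v) has dimensions [M T^-3], which does not match.
With exponent 2, the RHS ρv^2 has dimensions [L^-1 M T^-2], matching the LHS.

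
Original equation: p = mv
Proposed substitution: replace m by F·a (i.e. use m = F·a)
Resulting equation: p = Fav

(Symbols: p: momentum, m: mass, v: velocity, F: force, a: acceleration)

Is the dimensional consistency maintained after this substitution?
No

[m] = [M] and [F·a] = [L^2 M T^-4]. These differ, so the substitution replaces a quantity by one of different dimensions and the result p = Fav has LHS [L M T^-1] vs RHS [L^3 M T^-5] — inconsistent.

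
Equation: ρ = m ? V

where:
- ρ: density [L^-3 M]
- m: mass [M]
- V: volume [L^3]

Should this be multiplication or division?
division (÷): ρ = m ÷ V

ρ [L^-3 M]; m [M]; V [L^3].
m × V → [L^3 M] ✗
m ÷ V → [L^-3 M] ✓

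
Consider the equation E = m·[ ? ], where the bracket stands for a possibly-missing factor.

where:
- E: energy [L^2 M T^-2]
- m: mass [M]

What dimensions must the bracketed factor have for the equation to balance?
[L^2 T^-2] — velocity squared (e.g. v²)

E has dimensions [L^2 M T^-2]; m has dimensions [M].
The bracketed factor must supply [L^2 M T^-2] / [M] = [L^2 T^-2].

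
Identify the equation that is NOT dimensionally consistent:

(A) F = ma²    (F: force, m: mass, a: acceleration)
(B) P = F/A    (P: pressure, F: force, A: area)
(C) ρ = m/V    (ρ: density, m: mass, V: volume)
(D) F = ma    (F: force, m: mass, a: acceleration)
(A) F = ma²

The equation (A) F = ma² is dimensionally incorrect.

LHS (F): [L M T^-2]
RHS (ma²): [L^2 M T^-4] ✗

The dimensions do not match. The other three equations balance.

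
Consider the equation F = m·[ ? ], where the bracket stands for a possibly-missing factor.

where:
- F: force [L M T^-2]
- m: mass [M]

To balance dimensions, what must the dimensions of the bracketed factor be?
[L T^-2] — acceleration (e.g. a)

F has dimensions [L M T^-2]; m has dimensions [M].
The bracketed factor must supply [L M T^-2] / [M] = [L T^-2].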